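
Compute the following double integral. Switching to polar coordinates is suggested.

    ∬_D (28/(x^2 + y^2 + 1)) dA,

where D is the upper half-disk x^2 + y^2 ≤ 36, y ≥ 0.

The region D is 0 ≤ r ≤ 6, 0 ≤ θ ≤ π in polar coordinates, where x = r cos(θ), y = r sin(θ), and dA = r dr dθ.

Under the substitution, the integrand becomes 28/(r^2 + 1), so

    ∬_D (28/(x^2 + y^2 + 1)) dA = ∫_{0}^{π} ∫_{0}^{6} (28/(r^2 + 1)) · r dr dθ.

Inner integral (in r): ∫_{0}^{6} (28/(r^2 + 1)) · r dr = log(9012061295995008299689).

Outer integral (in θ): ∫_{0}^{π} (log(9012061295995008299689)) dθ = log(9012061295995008299689^π).

Therefore ∬_D (28/(x^2 + y^2 + 1)) dA = log(9012061295995008299689^π).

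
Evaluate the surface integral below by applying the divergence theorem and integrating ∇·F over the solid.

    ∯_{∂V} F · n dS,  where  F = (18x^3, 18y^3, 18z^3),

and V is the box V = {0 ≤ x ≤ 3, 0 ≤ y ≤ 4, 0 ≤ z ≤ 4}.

By the divergence theorem,

    ∯_{∂V} F · n dS = ∭_V (∇ · F) dV.

Compute the divergence:
    ∇ · F = ∂F_x/∂x + ∂F_y/∂y + ∂F_z/∂z = 54x^2 + 54y^2 + 54z^2.

V is a rectangular box, so dV = dx dy dz with 0 ≤ x ≤ 3, 0 ≤ y ≤ 4, 0 ≤ z ≤ 4.

Integrate (54x^2 + 54y^2 + 54z^2) over V as an iterated integral:

    ∭_V (∇·F) dV = ∫_0^{3} ∫_0^{4} ∫_0^{4} (54x^2 + 54y^2 + 54z^2) dz dy dx.

Inner (z from 0 to 4): 216x^2 + 216y^2 + 1152.
Middle (y from 0 to 4): 864x^2 + 9216.
Outer (x from 0 to 3): 35424.

Therefore ∯_{∂V} F · n dS = 35424.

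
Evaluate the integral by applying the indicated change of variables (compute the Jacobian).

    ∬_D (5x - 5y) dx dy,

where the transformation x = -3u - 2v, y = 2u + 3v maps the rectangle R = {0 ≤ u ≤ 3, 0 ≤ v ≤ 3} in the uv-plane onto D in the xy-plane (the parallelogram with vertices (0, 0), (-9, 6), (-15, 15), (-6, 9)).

Compute the Jacobian determinant of (x, y) with respect to (u, v):

    ∂(x,y)/∂(u,v) = | -3  -2 | = (-3)(3) - (-2)(2) = -5.
                   | 2  3 |

Its absolute value is |J| = 5 (the area scaling factor).

Substituting x = -3u - 2v, y = 2u + 3v into the integrand,

    5x - 5y → -25u - 25v,

so the integral becomes

    ∬_R (-25u - 25v) · |J| du dv = ∫_0^3 ∫_0^3 (-125u - 125v) dv du.

Inner (v): -375u - 1125/2.
Outer (u): -3375.

Therefore ∬_D (5x - 5y) dx dy = -3375.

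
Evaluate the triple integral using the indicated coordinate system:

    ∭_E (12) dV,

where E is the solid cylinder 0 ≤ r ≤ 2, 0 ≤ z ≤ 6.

In cylindrical coordinates, x = r cos(θ), y = r sin(θ), z = z, and dV = r dr dθ dz.

The integrand becomes 12, so

    ∭_E (12) dV = ∫_{0}^{2π} ∫_{0}^{2} ∫_{0}^{6} (12) · r dz dr dθ.

Inner (z): 72r.
Middle (r from 0 to 2): 144.
Outer (θ): 288π.

Therefore the triple integral equals 288π.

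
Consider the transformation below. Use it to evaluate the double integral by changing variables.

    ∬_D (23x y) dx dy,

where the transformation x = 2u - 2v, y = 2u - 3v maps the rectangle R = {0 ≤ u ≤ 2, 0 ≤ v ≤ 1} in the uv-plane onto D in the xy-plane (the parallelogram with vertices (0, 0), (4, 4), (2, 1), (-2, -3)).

Compute the Jacobian determinant of (x, y) with respect to (u, v):

    ∂(x,y)/∂(u,v) = | 2  -2 | = (2)(-3) - (-2)(2) = -2.
                   | 2  -3 |

Its absolute value is |J| = 2 (the area scaling factor).

Substituting x = 2u - 2v, y = 2u - 3v into the integrand,

    23x y → 92u^2 - 230u v + 138v^2,

so the integral becomes

    ∬_R (92u^2 - 230u v + 138v^2) · |J| du dv = ∫_0^2 ∫_0^1 (184u^2 - 460u v + 276v^2) dv du.

Inner (v): 184u^2 - 230u + 92.
Outer (u): 644/3.

Therefore ∬_D (23x y) dx dy = 644/3.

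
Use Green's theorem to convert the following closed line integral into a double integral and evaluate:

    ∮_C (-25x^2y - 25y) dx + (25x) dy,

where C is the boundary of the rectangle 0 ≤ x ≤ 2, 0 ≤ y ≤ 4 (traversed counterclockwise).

Green's theorem converts the closed line integral into a double integral over the enclosed region D:

    ∮_C P dx + Q dy = ∬_D (∂Q/∂x - ∂P/∂y) dA.

Here P = -25x^2y - 25y, Q = 25x, so

    ∂Q/∂x = 25,    ∂P/∂y = -25x^2 - 25,
    ∂Q/∂x - ∂P/∂y = 25x^2 + 50.

D is the region 0 ≤ x ≤ 2, 0 ≤ y ≤ 4. Evaluating the double integral:

    ∬_D (25x^2 + 50) dA = ∫_0^{2} ∫_0^{4} (25x^2 + 50) dy dx.

Inner (y from 0 to 4): 100x^2 + 200.
Outer (x from 0 to 2): 2000/3.

Therefore ∮_C P dx + Q dy = 2000/3.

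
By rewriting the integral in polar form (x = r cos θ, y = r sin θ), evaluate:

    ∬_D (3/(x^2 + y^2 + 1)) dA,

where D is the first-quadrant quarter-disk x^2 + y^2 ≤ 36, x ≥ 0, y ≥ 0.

The region D is 0 ≤ r ≤ 6, 0 ≤ θ ≤ π/2 in polar coordinates, where x = r cos(θ), y = r sin(θ), and dA = r dr dθ.

Under the substitution, the integrand becomes 3/(r^2 + 1), so

    ∬_D (3/(x^2 + y^2 + 1)) dA = ∫_{0}^{π/2} ∫_{0}^{6} (3/(r^2 + 1)) · r dr dθ.

Inner integral (in r): ∫_{0}^{6} (3/(r^2 + 1)) · r dr = 3log(37)/2.

Outer integral (in θ): ∫_{0}^{π/2} (3log(37)/2) dθ = 3π log(37)/4.

Therefore ∬_D (3/(x^2 + y^2 + 1)) dA = 3π log(37)/4.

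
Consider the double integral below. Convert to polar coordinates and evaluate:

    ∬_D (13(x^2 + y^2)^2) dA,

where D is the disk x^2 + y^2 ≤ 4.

The region D is 0 ≤ r ≤ 2, 0 ≤ θ ≤ 2π in polar coordinates, where x = r cos(θ), y = r sin(θ), and dA = r dr dθ.

Under the substitution, the integrand becomes 13r^4, so

    ∬_D (13(x^2 + y^2)^2) dA = ∫_{0}^{2π} ∫_{0}^{2} (13r^4) · r dr dθ.

Inner integral (in r): ∫_{0}^{2} (13r^4) · r dr = 416/3.

Outer integral (in θ): ∫_{0}^{2π} (416/3) dθ = 832π/3.

Therefore ∬_D (13(x^2 + y^2)^2) dA = 832π/3.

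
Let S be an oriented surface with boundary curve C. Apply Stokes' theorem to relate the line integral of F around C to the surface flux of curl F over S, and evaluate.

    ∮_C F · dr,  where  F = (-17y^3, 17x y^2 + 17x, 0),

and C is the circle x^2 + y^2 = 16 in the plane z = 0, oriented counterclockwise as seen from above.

Let S be the flat disk x^2 + y^2 ≤ 16 in the plane z = 0, with upward unit normal n̂ = ẑ. By Stokes' theorem,

    ∮_C F · dr = ∬_S (∇ × F) · n̂ dS = ∬_D (curl F)_z dA,

where D is the disk x^2 + y^2 ≤ 16.

Compute the curl of F = (-17y^3, 17x y^2 + 17x, 0):
    (∇ × F)_x = ∂F_z/∂y - ∂F_y/∂z = 0,
    (∇ × F)_y = ∂F_x/∂z - ∂F_z/∂x = 0,
    (∇ × F)_z = ∂F_y/∂x - ∂F_x/∂y = 68y^2 + 17.

On z = 0, (curl F)_z = 68y^2 + 17.

Convert to polar (x = r cos θ, y = r sin θ, dA = r dr dθ); the integrand becomes 68r^2sin(θ)^2 + 17, so

    ∬_D (curl F)_z dA = ∫_0^{2π} ∫_0^{4} (68r^2sin(θ)^2 + 17) · r dr dθ.

Inner (r from 0 to 4): 4352sin(θ)^2 + 136.
Outer (θ from 0 to 2π): 4624π.

Therefore ∮_C F · dr = 4624π.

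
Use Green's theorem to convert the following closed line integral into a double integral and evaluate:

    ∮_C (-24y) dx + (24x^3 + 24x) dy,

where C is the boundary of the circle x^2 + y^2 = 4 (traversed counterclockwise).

Green's theorem converts the closed line integral into a double integral over the enclosed region D:

    ∮_C P dx + Q dy = ∬_D (∂Q/∂x - ∂P/∂y) dA.

Here P = -24y, Q = 24x^3 + 24x, so

    ∂Q/∂x = 72x^2 + 24,    ∂P/∂y = -24,
    ∂Q/∂x - ∂P/∂y = 72x^2 + 48.

D is the region x^2 + y^2 ≤ 4. Evaluating the double integral:

In polar coordinates (x = r cos θ, y = r sin θ, dA = r dr dθ) the integrand becomes 72r^2cos(θ)^2 + 48, so

    ∬_D (72x^2 + 48) dA = ∫_0^{2π} ∫_0^{2} (72r^2cos(θ)^2 + 48) · r dr dθ.

Inner (r from 0 to 2): 288cos(θ)^2 + 96.
Outer (θ from 0 to 2π): 480π.

Therefore ∮_C P dx + Q dy = 480π.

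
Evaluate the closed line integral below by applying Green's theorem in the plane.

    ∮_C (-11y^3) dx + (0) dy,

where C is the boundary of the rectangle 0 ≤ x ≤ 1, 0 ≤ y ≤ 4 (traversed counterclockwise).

Green's theorem converts the closed line integral into a double integral over the enclosed region D:

    ∮_C P dx + Q dy = ∬_D (∂Q/∂x - ∂P/∂y) dA.

Here P = -11y^3, Q = 0, so

    ∂Q/∂x = 0,    ∂P/∂y = -33y^2,
    ∂Q/∂x - ∂P/∂y = 33y^2.

D is the region 0 ≤ x ≤ 1, 0 ≤ y ≤ 4. Evaluating the double integral:

    ∬_D (33y^2) dA = ∫_0^{1} ∫_0^{4} (33y^2) dy dx.

Inner (y from 0 to 4): 704.
Outer (x from 0 to 1): 704.

Therefore ∮_C P dx + Q dy = 704.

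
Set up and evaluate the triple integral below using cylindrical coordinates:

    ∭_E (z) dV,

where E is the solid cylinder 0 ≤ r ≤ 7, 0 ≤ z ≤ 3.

In cylindrical coordinates, x = r cos(θ), y = r sin(θ), z = z, and dV = r dr dθ dz.

The integrand becomes z, so

    ∭_E (z) dV = ∫_{0}^{2π} ∫_{0}^{7} ∫_{0}^{3} (z) · r dz dr dθ.

Inner (z): 9r/2.
Middle (r from 0 to 7): 441/4.
Outer (θ): 441π/2.

Therefore the triple integral equals 441π/2.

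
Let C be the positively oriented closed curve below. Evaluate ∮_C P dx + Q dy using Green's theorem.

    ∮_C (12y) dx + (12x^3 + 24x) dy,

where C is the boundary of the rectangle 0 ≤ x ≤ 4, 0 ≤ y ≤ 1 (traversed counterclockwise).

Green's theorem converts the closed line integral into a double integral over the enclosed region D:

    ∮_C P dx + Q dy = ∬_D (∂Q/∂x - ∂P/∂y) dA.

Here P = 12y, Q = 12x^3 + 24x, so

    ∂Q/∂x = 36x^2 + 24,    ∂P/∂y = 12,
    ∂Q/∂x - ∂P/∂y = 36x^2 + 12.

D is the region 0 ≤ x ≤ 4, 0 ≤ y ≤ 1. Evaluating the double integral:

    ∬_D (36x^2 + 12) dA = ∫_0^{4} ∫_0^{1} (36x^2 + 12) dy dx.

Inner (y from 0 to 1): 36x^2 + 12.
Outer (x from 0 to 4): 816.

Therefore ∮_C P dx + Q dy = 816.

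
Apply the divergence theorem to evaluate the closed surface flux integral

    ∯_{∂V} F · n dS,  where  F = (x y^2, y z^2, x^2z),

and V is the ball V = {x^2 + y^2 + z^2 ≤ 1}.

By the divergence theorem,

    ∯_{∂V} F · n dS = ∭_V (∇ · F) dV.

Compute the divergence:
    ∇ · F = ∂F_x/∂x + ∂F_y/∂y + ∂F_z/∂z = y^2 + z^2 + x^2 = x^2 + y^2 + z^2.

In spherical coordinates, x = ρ sin(φ) cos(θ), y = ρ sin(φ) sin(θ), z = ρ cos(φ), dV = ρ^2 sin(φ) dρ dφ dθ, with 0 ≤ ρ ≤ 1, 0 ≤ φ ≤ π, 0 ≤ θ ≤ 2π.

The integrand, after substitution and multiplying by the volume element, becomes (ρ^2) · ρ^2 sin(φ), so

    ∭_V (∇·F) dV = ∫_0^{2π} ∫_0^{π} ∫_0^{1} (ρ^2) · ρ^2 sin(φ) dρ dφ dθ.

Inner (ρ from 0 to 1): sin(φ)/5.
Middle (φ from 0 to π): 2/5.
Outer (θ from 0 to 2π): 4π/5.

Therefore ∯_{∂V} F · n dS = 4π/5.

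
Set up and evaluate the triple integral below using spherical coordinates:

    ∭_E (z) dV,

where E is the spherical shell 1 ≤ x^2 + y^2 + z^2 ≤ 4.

In spherical coordinates, x = ρ sin(φ) cos(θ), y = ρ sin(φ) sin(θ), z = ρ cos(φ), and dV = ρ^2 sin(φ) dρ dφ dθ.

The integrand becomes ρ cos(φ), so

    ∭_E (z) dV = ∫_{0}^{2π} ∫_{0}^{π} ∫_{1}^{2} (ρ cos(φ)) · ρ^2 sin(φ) dρ dφ dθ.

Inner (ρ): 15sin(2φ)/8.
Middle (φ): 0.
Outer (θ): 0.

Therefore the triple integral equals 0.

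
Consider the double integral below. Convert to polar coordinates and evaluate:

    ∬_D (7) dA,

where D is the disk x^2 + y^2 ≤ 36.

The region D is 0 ≤ r ≤ 6, 0 ≤ θ ≤ 2π in polar coordinates, where x = r cos(θ), y = r sin(θ), and dA = r dr dθ.

Under the substitution, the integrand becomes 7, so

    ∬_D (7) dA = ∫_{0}^{2π} ∫_{0}^{6} (7) · r dr dθ.

Inner integral (in r): ∫_{0}^{6} (7) · r dr = 126.

Outer integral (in θ): ∫_{0}^{2π} (126) dθ = 252π.

Therefore ∬_D (7) dA = 252π.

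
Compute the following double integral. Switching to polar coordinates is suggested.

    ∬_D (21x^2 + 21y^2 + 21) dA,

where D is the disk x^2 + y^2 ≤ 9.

The region D is 0 ≤ r ≤ 3, 0 ≤ θ ≤ 2π in polar coordinates, where x = r cos(θ), y = r sin(θ), and dA = r dr dθ.

Under the substitution, the integrand becomes 21r^2 + 21, so

    ∬_D (21x^2 + 21y^2 + 21) dA = ∫_{0}^{2π} ∫_{0}^{3} (21r^2 + 21) · r dr dθ.

Inner integral (in r): ∫_{0}^{3} (21r^2 + 21) · r dr = 2079/4.

Outer integral (in θ): ∫_{0}^{2π} (2079/4) dθ = 2079π/2.

Therefore ∬_D (21x^2 + 21y^2 + 21) dA = 2079π/2.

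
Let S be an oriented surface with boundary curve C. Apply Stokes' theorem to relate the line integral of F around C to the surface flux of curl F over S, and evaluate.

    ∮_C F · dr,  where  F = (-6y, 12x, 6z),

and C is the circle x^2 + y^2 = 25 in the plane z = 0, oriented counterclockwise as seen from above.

Let S be the flat disk x^2 + y^2 ≤ 25 in the plane z = 0, with upward unit normal n̂ = ẑ. By Stokes' theorem,

    ∮_C F · dr = ∬_S (∇ × F) · n̂ dS = ∬_D (curl F)_z dA,

where D is the disk x^2 + y^2 ≤ 25.

Compute the curl of F = (-6y, 12x, 6z):
    (∇ × F)_x = ∂F_z/∂y - ∂F_y/∂z = 0,
    (∇ × F)_y = ∂F_x/∂z - ∂F_z/∂x = 0,
    (∇ × F)_z = ∂F_y/∂x - ∂F_x/∂y = 18.

On z = 0, (curl F)_z = 18.

Convert to polar (x = r cos θ, y = r sin θ, dA = r dr dθ); the integrand becomes 18, so

    ∬_D (curl F)_z dA = ∫_0^{2π} ∫_0^{5} (18) · r dr dθ.

Inner (r from 0 to 5): 225.
Outer (θ from 0 to 2π): 450π.

Therefore ∮_C F · dr = 450π.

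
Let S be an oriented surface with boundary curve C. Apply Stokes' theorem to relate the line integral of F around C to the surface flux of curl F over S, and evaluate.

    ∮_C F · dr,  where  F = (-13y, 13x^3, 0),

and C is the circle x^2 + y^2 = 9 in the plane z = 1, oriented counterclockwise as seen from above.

Let S be the flat disk x^2 + y^2 ≤ 9 in the plane z = 1, with upward unit normal n̂ = ẑ. By Stokes' theorem,

    ∮_C F · dr = ∬_S (∇ × F) · n̂ dS = ∬_D (curl F)_z dA,

where D is the disk x^2 + y^2 ≤ 9.

Compute the curl of F = (-13y, 13x^3, 0):
    (∇ × F)_x = ∂F_z/∂y - ∂F_y/∂z = 0,
    (∇ × F)_y = ∂F_x/∂z - ∂F_z/∂x = 0,
    (∇ × F)_z = ∂F_y/∂x - ∂F_x/∂y = 39x^2 + 13.

On z = 1, (curl F)_z = 39x^2 + 13.

Convert to polar (x = r cos θ, y = r sin θ, dA = r dr dθ); the integrand becomes 39r^2cos(θ)^2 + 13, so

    ∬_D (curl F)_z dA = ∫_0^{2π} ∫_0^{3} (39r^2cos(θ)^2 + 13) · r dr dθ.

Inner (r from 0 to 3): 3159cos(θ)^2/4 + 117/2.
Outer (θ from 0 to 2π): 3627π/4.

Therefore ∮_C F · dr = 3627π/4.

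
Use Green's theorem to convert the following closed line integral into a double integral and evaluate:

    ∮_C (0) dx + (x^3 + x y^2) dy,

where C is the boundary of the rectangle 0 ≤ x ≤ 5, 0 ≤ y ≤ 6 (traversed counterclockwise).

Green's theorem converts the closed line integral into a double integral over the enclosed region D:

    ∮_C P dx + Q dy = ∬_D (∂Q/∂x - ∂P/∂y) dA.

Here P = 0, Q = x^3 + x y^2, so

    ∂Q/∂x = 3x^2 + y^2,    ∂P/∂y = 0,
    ∂Q/∂x - ∂P/∂y = 3x^2 + y^2.

D is the region 0 ≤ x ≤ 5, 0 ≤ y ≤ 6. Evaluating the double integral:

    ∬_D (3x^2 + y^2) dA = ∫_0^{5} ∫_0^{6} (3x^2 + y^2) dy dx.

Inner (y from 0 to 6): 18x^2 + 72.
Outer (x from 0 to 5): 1110.

Therefore ∮_C P dx + Q dy = 1110.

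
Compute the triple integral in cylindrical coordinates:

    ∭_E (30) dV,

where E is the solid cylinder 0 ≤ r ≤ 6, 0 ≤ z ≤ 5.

In cylindrical coordinates, x = r cos(θ), y = r sin(θ), z = z, and dV = r dr dθ dz.

The integrand becomes 30, so

    ∭_E (30) dV = ∫_{0}^{2π} ∫_{0}^{6} ∫_{0}^{5} (30) · r dz dr dθ.

Inner (z): 150r.
Middle (r from 0 to 6): 2700.
Outer (θ): 5400π.

Therefore the triple integral equals 5400π.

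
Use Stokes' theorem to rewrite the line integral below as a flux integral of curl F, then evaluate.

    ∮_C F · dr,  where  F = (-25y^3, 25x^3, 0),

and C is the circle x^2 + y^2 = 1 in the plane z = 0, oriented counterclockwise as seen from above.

Let S be the flat disk x^2 + y^2 ≤ 1 in the plane z = 0, with upward unit normal n̂ = ẑ. By Stokes' theorem,

    ∮_C F · dr = ∬_S (∇ × F) · n̂ dS = ∬_D (curl F)_z dA,

where D is the disk x^2 + y^2 ≤ 1.

Compute the curl of F = (-25y^3, 25x^3, 0):
    (∇ × F)_x = ∂F_z/∂y - ∂F_y/∂z = 0,
    (∇ × F)_y = ∂F_x/∂z - ∂F_z/∂x = 0,
    (∇ × F)_z = ∂F_y/∂x - ∂F_x/∂y = 75x^2 + 75y^2.

On z = 0, (curl F)_z = 75x^2 + 75y^2.

Convert to polar (x = r cos θ, y = r sin θ, dA = r dr dθ); the integrand becomes 75r^2, so

    ∬_D (curl F)_z dA = ∫_0^{2π} ∫_0^{1} (75r^2) · r dr dθ.

Inner (r from 0 to 1): 75/4.
Outer (θ from 0 to 2π): 75π/2.

Therefore ∮_C F · dr = 75π/2.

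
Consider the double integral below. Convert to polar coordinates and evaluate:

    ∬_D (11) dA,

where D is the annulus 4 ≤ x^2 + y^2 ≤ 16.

The region D is 2 ≤ r ≤ 4, 0 ≤ θ ≤ 2π in polar coordinates, where x = r cos(θ), y = r sin(θ), and dA = r dr dθ.

Under the substitution, the integrand becomes 11, so

    ∬_D (11) dA = ∫_{0}^{2π} ∫_{2}^{4} (11) · r dr dθ.

Inner integral (in r): ∫_{2}^{4} (11) · r dr = 66.

Outer integral (in θ): ∫_{0}^{2π} (66) dθ = 132π.

Therefore ∬_D (11) dA = 132π.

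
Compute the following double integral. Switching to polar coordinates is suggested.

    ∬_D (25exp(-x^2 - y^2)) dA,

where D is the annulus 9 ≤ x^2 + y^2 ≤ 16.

The region D is 3 ≤ r ≤ 4, 0 ≤ θ ≤ 2π in polar coordinates, where x = r cos(θ), y = r sin(θ), and dA = r dr dθ.

Under the substitution, the integrand becomes 25exp(-r^2), so

    ∬_D (25exp(-x^2 - y^2)) dA = ∫_{0}^{2π} ∫_{3}^{4} (25exp(-r^2)) · r dr dθ.

Inner integral (in r): ∫_{3}^{4} (25exp(-r^2)) · r dr = -(25 - 25exp(7))exp(-16)/2.

Outer integral (in θ): ∫_{0}^{2π} (-(25 - 25exp(7))exp(-16)/2) dθ = -25π (1 - exp(7))exp(-16).

Therefore ∬_D (25exp(-x^2 - y^2)) dA = -25π (1 - exp(7))exp(-16).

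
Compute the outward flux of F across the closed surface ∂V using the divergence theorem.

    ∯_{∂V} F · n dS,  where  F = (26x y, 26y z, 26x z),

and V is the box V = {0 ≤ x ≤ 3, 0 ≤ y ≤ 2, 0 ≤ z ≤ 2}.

By the divergence theorem,

    ∯_{∂V} F · n dS = ∭_V (∇ · F) dV.

Compute the divergence:
    ∇ · F = ∂F_x/∂x + ∂F_y/∂y + ∂F_z/∂z = 26y + 26z + 26x = 26x + 26y + 26z.

V is a rectangular box, so dV = dx dy dz with 0 ≤ x ≤ 3, 0 ≤ y ≤ 2, 0 ≤ z ≤ 2.

Integrate (26x + 26y + 26z) over V as an iterated integral:

    ∭_V (∇·F) dV = ∫_0^{3} ∫_0^{2} ∫_0^{2} (26x + 26y + 26z) dz dy dx.

Inner (z from 0 to 2): 52x + 52y + 52.
Middle (y from 0 to 2): 104x + 208.
Outer (x from 0 to 3): 1092.

Therefore ∯_{∂V} F · n dS = 1092.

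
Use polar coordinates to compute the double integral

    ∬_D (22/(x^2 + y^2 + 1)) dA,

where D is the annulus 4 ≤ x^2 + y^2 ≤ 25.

The region D is 2 ≤ r ≤ 5, 0 ≤ θ ≤ 2π in polar coordinates, where x = r cos(θ), y = r sin(θ), and dA = r dr dθ.

Under the substitution, the integrand becomes 22/(r^2 + 1), so

    ∬_D (22/(x^2 + y^2 + 1)) dA = ∫_{0}^{2π} ∫_{2}^{5} (22/(r^2 + 1)) · r dr dθ.

Inner integral (in r): ∫_{2}^{5} (22/(r^2 + 1)) · r dr = log(3670344486987776/48828125).

Outer integral (in θ): ∫_{0}^{2π} (log(3670344486987776/48828125)) dθ = log((3670344486987776/48828125)^(2π)).

Therefore ∬_D (22/(x^2 + y^2 + 1)) dA = log((3670344486987776/48828125)^(2π)).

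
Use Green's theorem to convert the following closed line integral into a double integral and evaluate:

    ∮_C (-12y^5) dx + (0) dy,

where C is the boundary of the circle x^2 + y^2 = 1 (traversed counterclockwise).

Green's theorem converts the closed line integral into a double integral over the enclosed region D:

    ∮_C P dx + Q dy = ∬_D (∂Q/∂x - ∂P/∂y) dA.

Here P = -12y^5, Q = 0, so

    ∂Q/∂x = 0,    ∂P/∂y = -60y^4,
    ∂Q/∂x - ∂P/∂y = 60y^4.

D is the region x^2 + y^2 ≤ 1. Evaluating the double integral:

In polar coordinates (x = r cos θ, y = r sin θ, dA = r dr dθ) the integrand becomes 60r^4sin(θ)^4, so

    ∬_D (60y^4) dA = ∫_0^{2π} ∫_0^{1} (60r^4sin(θ)^4) · r dr dθ.

Inner (r from 0 to 1): 10sin(θ)^4.
Outer (θ from 0 to 2π): 15π/2.

Therefore ∮_C P dx + Q dy = 15π/2.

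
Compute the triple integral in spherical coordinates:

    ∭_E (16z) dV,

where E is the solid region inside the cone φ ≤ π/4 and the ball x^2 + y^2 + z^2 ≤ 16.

In spherical coordinates, x = ρ sin(φ) cos(θ), y = ρ sin(φ) sin(θ), z = ρ cos(φ), and dV = ρ^2 sin(φ) dρ dφ dθ.

The integrand becomes 16ρ cos(φ), so

    ∭_E (16z) dV = ∫_{0}^{2π} ∫_{0}^{π/4} ∫_{0}^{4} (16ρ cos(φ)) · ρ^2 sin(φ) dρ dφ dθ.

Inner (ρ): 512sin(2φ).
Middle (φ): 256.
Outer (θ): 512π.

Therefore the triple integral equals 512π.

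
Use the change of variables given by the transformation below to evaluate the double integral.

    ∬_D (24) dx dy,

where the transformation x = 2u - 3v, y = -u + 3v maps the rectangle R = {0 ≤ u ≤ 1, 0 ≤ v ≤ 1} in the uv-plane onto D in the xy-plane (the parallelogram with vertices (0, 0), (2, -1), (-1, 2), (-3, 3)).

Compute the Jacobian determinant of (x, y) with respect to (u, v):

    ∂(x,y)/∂(u,v) = | 2  -3 | = (2)(3) - (-3)(-1) = 3.
                   | -1  3 |

Its absolute value is |J| = 3 (the area scaling factor).

Substituting x = 2u - 3v, y = -u + 3v into the integrand,

    24 → 24,

so the integral becomes

    ∬_R (24) · |J| du dv = ∫_0^1 ∫_0^1 (72) dv du.

Inner (v): 72.
Outer (u): 72.

Therefore ∬_D (24) dx dy = 72.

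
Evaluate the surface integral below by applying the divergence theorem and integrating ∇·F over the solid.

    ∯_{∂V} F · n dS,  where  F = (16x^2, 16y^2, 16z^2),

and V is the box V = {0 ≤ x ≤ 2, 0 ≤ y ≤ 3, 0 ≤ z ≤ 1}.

By the divergence theorem,

    ∯_{∂V} F · n dS = ∭_V (∇ · F) dV.

Compute the divergence:
    ∇ · F = ∂F_x/∂x + ∂F_y/∂y + ∂F_z/∂z = 32x + 32y + 32z.

V is a rectangular box, so dV = dx dy dz with 0 ≤ x ≤ 2, 0 ≤ y ≤ 3, 0 ≤ z ≤ 1.

Integrate (32x + 32y + 32z) over V as an iterated integral:

    ∭_V (∇·F) dV = ∫_0^{2} ∫_0^{3} ∫_0^{1} (32x + 32y + 32z) dz dy dx.

Inner (z from 0 to 1): 32x + 32y + 16.
Middle (y from 0 to 3): 96x + 192.
Outer (x from 0 to 2): 576.

Therefore ∯_{∂V} F · n dS = 576.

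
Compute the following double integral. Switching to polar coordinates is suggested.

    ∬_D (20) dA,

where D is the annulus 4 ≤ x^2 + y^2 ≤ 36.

The region D is 2 ≤ r ≤ 6, 0 ≤ θ ≤ 2π in polar coordinates, where x = r cos(θ), y = r sin(θ), and dA = r dr dθ.

Under the substitution, the integrand becomes 20, so

    ∬_D (20) dA = ∫_{0}^{2π} ∫_{2}^{6} (20) · r dr dθ.

Inner integral (in r): ∫_{2}^{6} (20) · r dr = 320.

Outer integral (in θ): ∫_{0}^{2π} (320) dθ = 640π.

Therefore ∬_D (20) dA = 640π.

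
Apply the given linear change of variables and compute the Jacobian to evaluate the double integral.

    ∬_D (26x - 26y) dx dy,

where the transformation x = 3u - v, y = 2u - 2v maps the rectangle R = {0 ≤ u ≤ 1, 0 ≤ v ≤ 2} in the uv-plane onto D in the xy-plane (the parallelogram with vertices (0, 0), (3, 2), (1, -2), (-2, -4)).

Compute the Jacobian determinant of (x, y) with respect to (u, v):

    ∂(x,y)/∂(u,v) = | 3  -1 | = (3)(-2) - (-1)(2) = -4.
                   | 2  -2 |

Its absolute value is |J| = 4 (the area scaling factor).

Substituting x = 3u - v, y = 2u - 2v into the integrand,

    26x - 26y → 26u + 26v,

so the integral becomes

    ∬_R (26u + 26v) · |J| du dv = ∫_0^1 ∫_0^2 (104u + 104v) dv du.

Inner (v): 208u + 208.
Outer (u): 312.

Therefore ∬_D (26x - 26y) dx dy = 312.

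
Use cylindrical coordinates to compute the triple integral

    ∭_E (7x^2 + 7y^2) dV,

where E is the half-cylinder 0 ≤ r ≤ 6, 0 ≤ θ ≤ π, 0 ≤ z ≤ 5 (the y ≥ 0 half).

In cylindrical coordinates, x = r cos(θ), y = r sin(θ), z = z, and dV = r dr dθ dz.

The integrand becomes 7r^2, so

    ∭_E (7x^2 + 7y^2) dV = ∫_{0}^{π} ∫_{0}^{6} ∫_{0}^{5} (7r^2) · r dz dr dθ.

Inner (z): 35r^3.
Middle (r from 0 to 6): 11340.
Outer (θ): 11340π.

Therefore the triple integral equals 11340π.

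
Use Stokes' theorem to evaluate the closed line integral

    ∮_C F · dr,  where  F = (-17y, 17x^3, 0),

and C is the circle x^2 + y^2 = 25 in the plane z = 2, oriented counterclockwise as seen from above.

Let S be the flat disk x^2 + y^2 ≤ 25 in the plane z = 2, with upward unit normal n̂ = ẑ. By Stokes' theorem,

    ∮_C F · dr = ∬_S (∇ × F) · n̂ dS = ∬_D (curl F)_z dA,

where D is the disk x^2 + y^2 ≤ 25.

Compute the curl of F = (-17y, 17x^3, 0):
    (∇ × F)_x = ∂F_z/∂y - ∂F_y/∂z = 0,
    (∇ × F)_y = ∂F_x/∂z - ∂F_z/∂x = 0,
    (∇ × F)_z = ∂F_y/∂x - ∂F_x/∂y = 51x^2 + 17.

On z = 2, (curl F)_z = 51x^2 + 17.

Convert to polar (x = r cos θ, y = r sin θ, dA = r dr dθ); the integrand becomes 51r^2cos(θ)^2 + 17, so

    ∬_D (curl F)_z dA = ∫_0^{2π} ∫_0^{5} (51r^2cos(θ)^2 + 17) · r dr dθ.

Inner (r from 0 to 5): 31875cos(θ)^2/4 + 425/2.
Outer (θ from 0 to 2π): 33575π/4.

Therefore ∮_C F · dr = 33575π/4.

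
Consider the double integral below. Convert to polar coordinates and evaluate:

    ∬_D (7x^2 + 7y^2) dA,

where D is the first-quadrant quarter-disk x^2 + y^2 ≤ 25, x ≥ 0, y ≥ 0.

The region D is 0 ≤ r ≤ 5, 0 ≤ θ ≤ π/2 in polar coordinates, where x = r cos(θ), y = r sin(θ), and dA = r dr dθ.

Under the substitution, the integrand becomes 7r^2, so

    ∬_D (7x^2 + 7y^2) dA = ∫_{0}^{π/2} ∫_{0}^{5} (7r^2) · r dr dθ.

Inner integral (in r): ∫_{0}^{5} (7r^2) · r dr = 4375/4.

Outer integral (in θ): ∫_{0}^{π/2} (4375/4) dθ = 4375π/8.

Therefore ∬_D (7x^2 + 7y^2) dA = 4375π/8.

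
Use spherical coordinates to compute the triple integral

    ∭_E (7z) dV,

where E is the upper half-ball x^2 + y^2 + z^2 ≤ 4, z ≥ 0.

In spherical coordinates, x = ρ sin(φ) cos(θ), y = ρ sin(φ) sin(θ), z = ρ cos(φ), and dV = ρ^2 sin(φ) dρ dφ dθ.

The integrand becomes 7ρ cos(φ), so

    ∭_E (7z) dV = ∫_{0}^{2π} ∫_{0}^{π/2} ∫_{0}^{2} (7ρ cos(φ)) · ρ^2 sin(φ) dρ dφ dθ.

Inner (ρ): 14sin(2φ).
Middle (φ): 14.
Outer (θ): 28π.

Therefore the triple integral equals 28π.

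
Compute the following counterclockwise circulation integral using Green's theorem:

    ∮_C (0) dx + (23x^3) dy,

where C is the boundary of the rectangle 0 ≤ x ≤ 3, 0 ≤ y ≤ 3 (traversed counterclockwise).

Green's theorem converts the closed line integral into a double integral over the enclosed region D:

    ∮_C P dx + Q dy = ∬_D (∂Q/∂x - ∂P/∂y) dA.

Here P = 0, Q = 23x^3, so

    ∂Q/∂x = 69x^2,    ∂P/∂y = 0,
    ∂Q/∂x - ∂P/∂y = 69x^2.

D is the region 0 ≤ x ≤ 3, 0 ≤ y ≤ 3. Evaluating the double integral:

    ∬_D (69x^2) dA = ∫_0^{3} ∫_0^{3} (69x^2) dy dx.

Inner (y from 0 to 3): 207x^2.
Outer (x from 0 to 3): 1863.

Therefore ∮_C P dx + Q dy = 1863.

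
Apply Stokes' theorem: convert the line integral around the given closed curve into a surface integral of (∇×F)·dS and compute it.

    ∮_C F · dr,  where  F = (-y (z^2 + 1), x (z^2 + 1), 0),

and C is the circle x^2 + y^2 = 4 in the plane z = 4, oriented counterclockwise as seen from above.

Let S be the flat disk x^2 + y^2 ≤ 4 in the plane z = 4, with upward unit normal n̂ = ẑ. By Stokes' theorem,

    ∮_C F · dr = ∬_S (∇ × F) · n̂ dS = ∬_D (curl F)_z dA,

where D is the disk x^2 + y^2 ≤ 4.

Compute the curl of F = (-y (z^2 + 1), x (z^2 + 1), 0):
    (∇ × F)_x = ∂F_z/∂y - ∂F_y/∂z = -2x z,
    (∇ × F)_y = ∂F_x/∂z - ∂F_z/∂x = -2y z,
    (∇ × F)_z = ∂F_y/∂x - ∂F_x/∂y = 2z^2 + 2.

On z = 4, (curl F)_z = 34.

Convert to polar (x = r cos θ, y = r sin θ, dA = r dr dθ); the integrand becomes 34, so

    ∬_D (curl F)_z dA = ∫_0^{2π} ∫_0^{2} (34) · r dr dθ.

Inner (r from 0 to 2): 68.
Outer (θ from 0 to 2π): 136π.

Therefore ∮_C F · dr = 136π.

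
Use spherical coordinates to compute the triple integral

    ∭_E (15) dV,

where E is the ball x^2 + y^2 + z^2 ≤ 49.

In spherical coordinates, x = ρ sin(φ) cos(θ), y = ρ sin(φ) sin(θ), z = ρ cos(φ), and dV = ρ^2 sin(φ) dρ dφ dθ.

The integrand becomes 15, so

    ∭_E (15) dV = ∫_{0}^{2π} ∫_{0}^{π} ∫_{0}^{7} (15) · ρ^2 sin(φ) dρ dφ dθ.

Inner (ρ): 1715sin(φ).
Middle (φ): 3430.
Outer (θ): 6860π.

Therefore the triple integral equals 6860π.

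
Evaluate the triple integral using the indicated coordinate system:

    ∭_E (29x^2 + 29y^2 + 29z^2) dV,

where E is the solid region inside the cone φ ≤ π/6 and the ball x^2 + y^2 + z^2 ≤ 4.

In spherical coordinates, x = ρ sin(φ) cos(θ), y = ρ sin(φ) sin(θ), z = ρ cos(φ), and dV = ρ^2 sin(φ) dρ dφ dθ.

The integrand becomes 29ρ^2, so

    ∭_E (29x^2 + 29y^2 + 29z^2) dV = ∫_{0}^{2π} ∫_{0}^{π/6} ∫_{0}^{2} (29ρ^2) · ρ^2 sin(φ) dρ dφ dθ.

Inner (ρ): 928sin(φ)/5.
Middle (φ): 928/5 - 464sqrt(3)/5.
Outer (θ): 928π (2 - sqrt(3))/5.

Therefore the triple integral equals 928π (2 - sqrt(3))/5.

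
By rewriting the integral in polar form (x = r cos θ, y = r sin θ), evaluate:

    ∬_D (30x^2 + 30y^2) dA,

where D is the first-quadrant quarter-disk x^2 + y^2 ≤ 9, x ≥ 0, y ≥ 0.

The region D is 0 ≤ r ≤ 3, 0 ≤ θ ≤ π/2 in polar coordinates, where x = r cos(θ), y = r sin(θ), and dA = r dr dθ.

Under the substitution, the integrand becomes 30r^2, so

    ∬_D (30x^2 + 30y^2) dA = ∫_{0}^{π/2} ∫_{0}^{3} (30r^2) · r dr dθ.

Inner integral (in r): ∫_{0}^{3} (30r^2) · r dr = 1215/2.

Outer integral (in θ): ∫_{0}^{π/2} (1215/2) dθ = 1215π/4.

Therefore ∬_D (30x^2 + 30y^2) dA = 1215π/4.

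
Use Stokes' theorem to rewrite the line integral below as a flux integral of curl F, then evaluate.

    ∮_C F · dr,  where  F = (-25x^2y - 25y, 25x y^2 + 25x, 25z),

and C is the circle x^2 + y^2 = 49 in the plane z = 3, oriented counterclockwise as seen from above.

Let S be the flat disk x^2 + y^2 ≤ 49 in the plane z = 3, with upward unit normal n̂ = ẑ. By Stokes' theorem,

    ∮_C F · dr = ∬_S (∇ × F) · n̂ dS = ∬_D (curl F)_z dA,

where D is the disk x^2 + y^2 ≤ 49.

Compute the curl of F = (-25x^2y - 25y, 25x y^2 + 25x, 25z):
    (∇ × F)_x = ∂F_z/∂y - ∂F_y/∂z = 0,
    (∇ × F)_y = ∂F_x/∂z - ∂F_z/∂x = 0,
    (∇ × F)_z = ∂F_y/∂x - ∂F_x/∂y = 25x^2 + 25y^2 + 50.

On z = 3, (curl F)_z = 25x^2 + 25y^2 + 50.

Convert to polar (x = r cos θ, y = r sin θ, dA = r dr dθ); the integrand becomes 25r^2 + 50, so

    ∬_D (curl F)_z dA = ∫_0^{2π} ∫_0^{7} (25r^2 + 50) · r dr dθ.

Inner (r from 0 to 7): 64925/4.
Outer (θ from 0 to 2π): 64925π/2.

Therefore ∮_C F · dr = 64925π/2.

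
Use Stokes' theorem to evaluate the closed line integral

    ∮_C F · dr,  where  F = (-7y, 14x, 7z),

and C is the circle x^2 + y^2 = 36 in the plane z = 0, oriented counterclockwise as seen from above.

Let S be the flat disk x^2 + y^2 ≤ 36 in the plane z = 0, with upward unit normal n̂ = ẑ. By Stokes' theorem,

    ∮_C F · dr = ∬_S (∇ × F) · n̂ dS = ∬_D (curl F)_z dA,

where D is the disk x^2 + y^2 ≤ 36.

Compute the curl of F = (-7y, 14x, 7z):
    (∇ × F)_x = ∂F_z/∂y - ∂F_y/∂z = 0,
    (∇ × F)_y = ∂F_x/∂z - ∂F_z/∂x = 0,
    (∇ × F)_z = ∂F_y/∂x - ∂F_x/∂y = 21.

On z = 0, (curl F)_z = 21.

Convert to polar (x = r cos θ, y = r sin θ, dA = r dr dθ); the integrand becomes 21, so

    ∬_D (curl F)_z dA = ∫_0^{2π} ∫_0^{6} (21) · r dr dθ.

Inner (r from 0 to 6): 378.
Outer (θ from 0 to 2π): 756π.

Therefore ∮_C F · dr = 756π.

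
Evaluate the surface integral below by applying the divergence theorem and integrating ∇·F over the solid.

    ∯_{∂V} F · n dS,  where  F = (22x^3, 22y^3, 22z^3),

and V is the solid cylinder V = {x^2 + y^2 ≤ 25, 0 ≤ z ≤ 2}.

By the divergence theorem,

    ∯_{∂V} F · n dS = ∭_V (∇ · F) dV.

Compute the divergence:
    ∇ · F = ∂F_x/∂x + ∂F_y/∂y + ∂F_z/∂z = 66x^2 + 66y^2 + 66z^2.

In cylindrical coordinates, x = r cos(θ), y = r sin(θ), z = z, dV = r dr dθ dz, with 0 ≤ r ≤ 5, 0 ≤ θ ≤ 2π, 0 ≤ z ≤ 2.

The integrand, after substitution and multiplying by the volume element, becomes (66r^2 + 66z^2) · r, so

    ∭_V (∇·F) dV = ∫_0^{2π} ∫_0^{5} ∫_0^{2} (66r^2 + 66z^2) · r dz dr dθ.

Inner (z from 0 to 2): 132r^3 + 176r.
Middle (r from 0 to 5): 22825.
Outer (θ from 0 to 2π): 45650π.

Therefore ∯_{∂V} F · n dS = 45650π.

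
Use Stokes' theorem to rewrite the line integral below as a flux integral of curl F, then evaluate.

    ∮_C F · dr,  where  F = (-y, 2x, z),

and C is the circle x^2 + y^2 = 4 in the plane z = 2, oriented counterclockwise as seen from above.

Let S be the flat disk x^2 + y^2 ≤ 4 in the plane z = 2, with upward unit normal n̂ = ẑ. By Stokes' theorem,

    ∮_C F · dr = ∬_S (∇ × F) · n̂ dS = ∬_D (curl F)_z dA,

where D is the disk x^2 + y^2 ≤ 4.

Compute the curl of F = (-y, 2x, z):
    (∇ × F)_x = ∂F_z/∂y - ∂F_y/∂z = 0,
    (∇ × F)_y = ∂F_x/∂z - ∂F_z/∂x = 0,
    (∇ × F)_z = ∂F_y/∂x - ∂F_x/∂y = 3.

On z = 2, (curl F)_z = 3.

Convert to polar (x = r cos θ, y = r sin θ, dA = r dr dθ); the integrand becomes 3, so

    ∬_D (curl F)_z dA = ∫_0^{2π} ∫_0^{2} (3) · r dr dθ.

Inner (r from 0 to 2): 6.
Outer (θ from 0 to 2π): 12π.

Therefore ∮_C F · dr = 12π.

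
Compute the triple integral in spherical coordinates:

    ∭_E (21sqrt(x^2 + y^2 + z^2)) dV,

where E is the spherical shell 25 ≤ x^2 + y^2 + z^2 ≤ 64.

In spherical coordinates, x = ρ sin(φ) cos(θ), y = ρ sin(φ) sin(θ), z = ρ cos(φ), and dV = ρ^2 sin(φ) dρ dφ dθ.

The integrand becomes 21ρ, so

    ∭_E (21sqrt(x^2 + y^2 + z^2)) dV = ∫_{0}^{2π} ∫_{0}^{π} ∫_{5}^{8} (21ρ) · ρ^2 sin(φ) dρ dφ dθ.

Inner (ρ): 72891sin(φ)/4.
Middle (φ): 72891/2.
Outer (θ): 72891π.

Therefore the triple integral equals 72891π.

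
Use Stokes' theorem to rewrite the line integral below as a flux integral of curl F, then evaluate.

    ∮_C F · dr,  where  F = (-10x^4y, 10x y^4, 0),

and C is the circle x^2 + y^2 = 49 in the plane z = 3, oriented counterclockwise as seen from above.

Let S be the flat disk x^2 + y^2 ≤ 49 in the plane z = 3, with upward unit normal n̂ = ẑ. By Stokes' theorem,

    ∮_C F · dr = ∬_S (∇ × F) · n̂ dS = ∬_D (curl F)_z dA,

where D is the disk x^2 + y^2 ≤ 49.

Compute the curl of F = (-10x^4y, 10x y^4, 0):
    (∇ × F)_x = ∂F_z/∂y - ∂F_y/∂z = 0,
    (∇ × F)_y = ∂F_x/∂z - ∂F_z/∂x = 0,
    (∇ × F)_z = ∂F_y/∂x - ∂F_x/∂y = 10x^4 + 10y^4.

On z = 3, (curl F)_z = 10x^4 + 10y^4.

Convert to polar (x = r cos θ, y = r sin θ, dA = r dr dθ); the integrand becomes 10r^4(sin(θ)^4 + cos(θ)^4), so

    ∬_D (curl F)_z dA = ∫_0^{2π} ∫_0^{7} (10r^4(sin(θ)^4 + cos(θ)^4)) · r dr dθ.

Inner (r from 0 to 7): 588245sin(θ)^4/3 + 588245cos(θ)^4/3.
Outer (θ from 0 to 2π): 588245π/2.

Therefore ∮_C F · dr = 588245π/2.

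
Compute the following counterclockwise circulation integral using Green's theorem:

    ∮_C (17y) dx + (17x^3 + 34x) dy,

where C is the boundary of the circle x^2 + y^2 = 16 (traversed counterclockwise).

Green's theorem converts the closed line integral into a double integral over the enclosed region D:

    ∮_C P dx + Q dy = ∬_D (∂Q/∂x - ∂P/∂y) dA.

Here P = 17y, Q = 17x^3 + 34x, so

    ∂Q/∂x = 51x^2 + 34,    ∂P/∂y = 17,
    ∂Q/∂x - ∂P/∂y = 51x^2 + 17.

D is the region x^2 + y^2 ≤ 16. Evaluating the double integral:

In polar coordinates (x = r cos θ, y = r sin θ, dA = r dr dθ) the integrand becomes 51r^2cos(θ)^2 + 17, so

    ∬_D (51x^2 + 17) dA = ∫_0^{2π} ∫_0^{4} (51r^2cos(θ)^2 + 17) · r dr dθ.

Inner (r from 0 to 4): 3264cos(θ)^2 + 136.
Outer (θ from 0 to 2π): 3536π.

Therefore ∮_C P dx + Q dy = 3536π.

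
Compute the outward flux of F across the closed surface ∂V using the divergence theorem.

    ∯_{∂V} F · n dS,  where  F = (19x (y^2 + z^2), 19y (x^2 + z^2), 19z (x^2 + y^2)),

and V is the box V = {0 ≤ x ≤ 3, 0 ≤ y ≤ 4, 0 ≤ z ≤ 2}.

By the divergence theorem,

    ∯_{∂V} F · n dS = ∭_V (∇ · F) dV.

Compute the divergence:
    ∇ · F = ∂F_x/∂x + ∂F_y/∂y + ∂F_z/∂z = 19y^2 + 19z^2 + 19x^2 + 19z^2 + 19x^2 + 19y^2 = 38x^2 + 38y^2 + 38z^2.

V is a rectangular box, so dV = dx dy dz with 0 ≤ x ≤ 3, 0 ≤ y ≤ 4, 0 ≤ z ≤ 2.

Integrate (38x^2 + 38y^2 + 38z^2) over V as an iterated integral:

    ∭_V (∇·F) dV = ∫_0^{3} ∫_0^{4} ∫_0^{2} (38x^2 + 38y^2 + 38z^2) dz dy dx.

Inner (z from 0 to 2): 76x^2 + 76y^2 + 304/3.
Middle (y from 0 to 4): 304x^2 + 6080/3.
Outer (x from 0 to 3): 8816.

Therefore ∯_{∂V} F · n dS = 8816.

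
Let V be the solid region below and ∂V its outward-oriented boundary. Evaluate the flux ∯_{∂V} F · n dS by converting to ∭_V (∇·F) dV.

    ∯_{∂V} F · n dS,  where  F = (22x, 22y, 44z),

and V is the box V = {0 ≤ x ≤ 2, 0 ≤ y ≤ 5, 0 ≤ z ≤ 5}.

By the divergence theorem,

    ∯_{∂V} F · n dS = ∭_V (∇ · F) dV.

Compute the divergence:
    ∇ · F = ∂F_x/∂x + ∂F_y/∂y + ∂F_z/∂z = 22 + 22 + 44 = 88.

V is a rectangular box, so dV = dx dy dz with 0 ≤ x ≤ 2, 0 ≤ y ≤ 5, 0 ≤ z ≤ 5.

Integrate (88) over V as an iterated integral:

    ∭_V (∇·F) dV = ∫_0^{2} ∫_0^{5} ∫_0^{5} (88) dz dy dx.

Inner (z from 0 to 5): 440.
Middle (y from 0 to 5): 2200.
Outer (x from 0 to 2): 4400.

Therefore ∯_{∂V} F · n dS = 4400.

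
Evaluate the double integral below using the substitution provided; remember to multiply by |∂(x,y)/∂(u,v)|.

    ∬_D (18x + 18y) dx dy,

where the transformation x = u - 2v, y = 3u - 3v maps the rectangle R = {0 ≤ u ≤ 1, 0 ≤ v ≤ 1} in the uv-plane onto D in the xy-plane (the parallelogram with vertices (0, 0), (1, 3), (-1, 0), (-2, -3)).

Compute the Jacobian determinant of (x, y) with respect to (u, v):

    ∂(x,y)/∂(u,v) = | 1  -2 | = (1)(-3) - (-2)(3) = 3.
                   | 3  -3 |

Its absolute value is |J| = 3 (the area scaling factor).

Substituting x = u - 2v, y = 3u - 3v into the integrand,

    18x + 18y → 72u - 90v,

so the integral becomes

    ∬_R (72u - 90v) · |J| du dv = ∫_0^1 ∫_0^1 (216u - 270v) dv du.

Inner (v): 216u - 135.
Outer (u): -27.

Therefore ∬_D (18x + 18y) dx dy = -27.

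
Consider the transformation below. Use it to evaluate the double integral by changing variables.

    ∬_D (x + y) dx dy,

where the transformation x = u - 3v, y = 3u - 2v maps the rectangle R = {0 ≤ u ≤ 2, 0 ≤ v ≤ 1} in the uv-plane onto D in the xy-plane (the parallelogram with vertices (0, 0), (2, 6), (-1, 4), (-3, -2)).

Compute the Jacobian determinant of (x, y) with respect to (u, v):

    ∂(x,y)/∂(u,v) = | 1  -3 | = (1)(-2) - (-3)(3) = 7.
                   | 3  -2 |

Its absolute value is |J| = 7 (the area scaling factor).

Substituting x = u - 3v, y = 3u - 2v into the integrand,

    x + y → 4u - 5v,

so the integral becomes

    ∬_R (4u - 5v) · |J| du dv = ∫_0^2 ∫_0^1 (28u - 35v) dv du.

Inner (v): 28u - 35/2.
Outer (u): 21.

Therefore ∬_D (x + y) dx dy = 21.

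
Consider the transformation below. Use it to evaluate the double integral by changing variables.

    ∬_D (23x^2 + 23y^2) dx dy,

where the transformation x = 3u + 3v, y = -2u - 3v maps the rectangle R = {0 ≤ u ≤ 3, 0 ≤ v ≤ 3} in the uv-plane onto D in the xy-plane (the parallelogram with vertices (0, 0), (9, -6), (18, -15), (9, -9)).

Compute the Jacobian determinant of (x, y) with respect to (u, v):

    ∂(x,y)/∂(u,v) = | 3  3 | = (3)(-3) - (3)(-2) = -3.
                   | -2  -3 |

Its absolute value is |J| = 3 (the area scaling factor).

Substituting x = 3u + 3v, y = -2u - 3v into the integrand,

    23x^2 + 23y^2 → 299u^2 + 690u v + 414v^2,

so the integral becomes

    ∬_R (299u^2 + 690u v + 414v^2) · |J| du dv = ∫_0^3 ∫_0^3 (897u^2 + 2070u v + 1242v^2) dv du.

Inner (v): 2691u^2 + 9315u + 11178.
Outer (u): 199341/2.

Therefore ∬_D (23x^2 + 23y^2) dx dy = 199341/2.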